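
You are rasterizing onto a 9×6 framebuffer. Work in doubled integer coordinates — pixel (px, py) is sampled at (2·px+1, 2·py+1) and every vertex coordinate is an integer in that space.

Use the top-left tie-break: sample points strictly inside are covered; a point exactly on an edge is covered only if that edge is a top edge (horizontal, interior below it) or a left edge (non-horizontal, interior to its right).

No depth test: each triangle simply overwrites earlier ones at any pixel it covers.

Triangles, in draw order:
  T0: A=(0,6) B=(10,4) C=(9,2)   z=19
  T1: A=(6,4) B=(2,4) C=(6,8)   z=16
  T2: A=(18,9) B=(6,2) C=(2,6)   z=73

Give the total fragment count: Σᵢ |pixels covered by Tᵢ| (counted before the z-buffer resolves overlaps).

T0:
  2·area = 22  (B↔C swapped to make it positive)
  edge (0, 6)→(9, 2): d=(9,-4) top-left  bias=+0
  edge (9, 2)→(10, 4): d=(1,2) right/bottom  bias=-1
  edge (10, 4)→(0, 6): d=(-10,2) right/bottom  bias=-1
    (3,1)@(7, 3): e=[1,5,16] → X
    (4,1)@(9, 3): e=[9,1,12] → X
    (5,1)@(11, 3): e=[17,-3,8] → .
    (7,1)@(15, 3): e=[33,-11,0] → .  [on edge]
    (1,2)@(3, 5): e=[3,15,4] → X
    (2,2)@(5, 5): e=[11,11,0] → .  [on edge]
    (3,2)@(7, 5): e=[19,7,-4] → .
    (4,2)@(9, 5): e=[27,3,-8] → .
    (1,3)@(3, 7): e=[21,17,-16] → .
  covered (3 px):
    . . . . . . . . .
    . . . X X . . . .
    . X . . . . . . .
    . . . . . . . . .
    . . . . . . . . .
    . . . . . . . . .
T1:
  2·area = 16  (B↔C swapped to make it positive)
  edge (6, 4)→(6, 8): d=(0,4) right/bottom  bias=-1
  edge (6, 8)→(2, 4): d=(-4,-4) top-left  bias=+0
  edge (2, 4)→(6, 4): d=(4,0) top-left  bias=+0
    (0,1)@(1, 3): e=[20,0,-4] → .  [on edge]
    (1,2)@(3, 5): e=[12,0,4] → X  [on edge]
    (2,2)@(5, 5): e=[4,8,4] → X
    (3,2)@(7, 5): e=[-4,16,4] → .
    (1,3)@(3, 7): e=[12,-8,12] → .
    (2,3)@(5, 7): e=[4,0,12] → X  [on edge]
    (3,3)@(7, 7): e=[-4,8,12] → .
    (2,4)@(5, 9): e=[4,-8,20] → .
    (3,4)@(7, 9): e=[-4,0,20] → .  [on edge]
    (4,5)@(9, 11): e=[-12,0,28] → .  [on edge]
  covered (3 px):
    . . . . . . . . .
    . . . . . . . . .
    . X X . . . . . .
    . . X . . . . . .
    . . . . . . . . .
    . . . . . . . . .
T2:
  2·area = 76  (B↔C swapped to make it positive)
  edge (18, 9)→(2, 6): d=(-16,-3) top-left  bias=+0
  edge (2, 6)→(6, 2): d=(4,-4) top-left  bias=+0
  edge (6, 2)→(18, 9): d=(12,7) right/bottom  bias=-1
    (3,0)@(7, 1): e=[95,0,-19] → .  [on edge]
    (2,1)@(5, 3): e=[57,0,19] → X  [on edge]
    (3,1)@(7, 3): e=[63,8,5] → X
    (4,1)@(9, 3): e=[69,16,-9] → .
    (1,2)@(3, 5): e=[19,0,57] → X  [on edge]
    (4,2)@(9, 5): e=[37,24,15] → X
    (5,2)@(11, 5): e=[43,32,1] → X
    (6,2)@(13, 5): e=[49,40,-13] → .
    (0,3)@(1, 7): e=[-19,0,95] → .  [on edge]
    (1,3)@(3, 7): e=[-13,8,81] → .
    (2,3)@(5, 7): e=[-7,16,67] → .
    (3,3)@(7, 7): e=[-1,24,53] → .
  covered (10 px):
    . . . . . . . . .
    . . X X . . . . .
    . X X X X X . . .
    . . . . X X X . .
    . . . . . . . . .
    . . . . . . . . .

Final: 16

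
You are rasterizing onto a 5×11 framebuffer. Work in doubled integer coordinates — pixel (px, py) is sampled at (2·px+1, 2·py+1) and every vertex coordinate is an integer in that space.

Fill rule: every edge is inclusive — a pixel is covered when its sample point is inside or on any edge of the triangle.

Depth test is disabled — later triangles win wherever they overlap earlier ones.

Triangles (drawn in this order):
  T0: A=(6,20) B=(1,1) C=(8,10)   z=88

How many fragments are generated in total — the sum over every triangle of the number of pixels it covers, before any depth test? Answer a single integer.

T0:
  2·area = 88
  edge (6, 20)→(1, 1): d=(-5,-19) inclusive
  edge (1, 1)→(8, 10): d=(7,9) inclusive
  edge (8, 10)→(6, 20): d=(-2,10) inclusive
    (0,0)@(1, 1): e=[0,0,88] → #  [on edge]
    (1,0)@(3, 1): e=[38,-18,68] → ·
    (0,1)@(1, 3): e=[-10,14,84] → ·
    (1,2)@(3, 5): e=[18,10,60] → #
    (2,2)@(5, 5): e=[56,-8,40] → ·
    (4,2)@(9, 5): e=[132,-44,0] → ·  [on edge]
    (1,3)@(3, 7): e=[8,24,56] → #
    (2,3)@(5, 7): e=[46,6,36] → #
    (3,3)@(7, 7): e=[84,-12,16] → ·
    (1,4)@(3, 9): e=[-2,38,52] → ·
    (2,4)@(5, 9): e=[36,20,32] → #
    (3,4)@(7, 9): e=[74,2,12] → #
    (3,7)@(7, 15): e=[44,44,0] → #  [on edge]
  covered (12 px):
    # · · · ·
    · · · · ·
    · # · · ·
    · # # · ·
    · · # # ·
    · · # # ·
    · · # # ·
    · · # # ·
    · · · · ·
    · · · · ·
    · · · · ·

Result: 12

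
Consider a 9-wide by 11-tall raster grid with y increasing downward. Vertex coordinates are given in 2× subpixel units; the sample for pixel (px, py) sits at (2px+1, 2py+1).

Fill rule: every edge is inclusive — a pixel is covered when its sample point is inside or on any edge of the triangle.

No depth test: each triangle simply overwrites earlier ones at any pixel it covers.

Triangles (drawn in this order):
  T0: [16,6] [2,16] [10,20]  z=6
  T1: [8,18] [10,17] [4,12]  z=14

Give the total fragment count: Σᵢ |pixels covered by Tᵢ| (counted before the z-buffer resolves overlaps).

T0:
  2·area = 136  (B↔C swapped to make it positive)
  edge (16, 6)→(10, 20): d=(-6,14) inclusive
  edge (10, 20)→(2, 16): d=(-8,-4) inclusive
  edge (2, 16)→(16, 6): d=(14,-10) inclusive
    (7,3)@(15, 7): e=[8,124,4] → █
    (8,3)@(17, 7): e=[-20,132,24] → ·
    (6,4)@(13, 9): e=[24,100,12] → █
    (7,4)@(15, 9): e=[-4,108,32] → ·
    (4,5)@(9, 11): e=[68,68,0] → █  [on edge]
    (5,5)@(11, 11): e=[40,76,20] → █
    (7,5)@(15, 11): e=[-16,92,60] → ·
    (3,6)@(7, 13): e=[84,44,8] → █
    (6,6)@(13, 13): e=[0,68,68] → █  [on edge]
    (7,6)@(15, 13): e=[-28,76,88] → ·
    (2,7)@(5, 15): e=[100,20,16] → █
    (6,7)@(13, 15): e=[-12,52,96] → ·
  covered (18 px):
    · · · · · · · · ·
    · · · · · · · · ·
    · · · · · · · · ·
    · · · · · · · █ ·
    · · · · · · █ · ·
    · · · · █ █ █ · ·
    · · · █ █ █ █ · ·
    · · █ █ █ █ · · ·
    · · █ █ █ █ · · ·
    · · · · █ · · · ·
    · · · · · · · · ·
T1:
  2·area = 16  (B↔C swapped to make it positive)
  edge (8, 18)→(4, 12): d=(-4,-6) inclusive
  edge (4, 12)→(10, 17): d=(6,5) inclusive
  edge (10, 17)→(8, 18): d=(-2,1) inclusive
    (2,6)@(5, 13): e=[2,1,13] → █
    (3,6)@(7, 13): e=[14,-9,11] → ·
    (2,7)@(5, 15): e=[-6,13,9] → ·
    (3,7)@(7, 15): e=[6,3,7] → █
    (4,7)@(9, 15): e=[18,-7,5] → ·
    (3,8)@(7, 17): e=[-2,15,3] → ·
    (4,8)@(9, 17): e=[10,5,1] → █
    (5,8)@(11, 17): e=[22,-5,-1] → ·
    (4,9)@(9, 19): e=[2,17,-3] → ·
  covered (3 px):
    · · · · · · · · ·
    · · · · · · · · ·
    · · · · · · · · ·
    · · · · · · · · ·
    · · · · · · · · ·
    · · · · · · · · ·
    · · █ · · · · · ·
    · · · █ · · · · ·
    · · · · █ · · · ·
    · · · · · · · · ·
    · · · · · · · · ·

Answer: 21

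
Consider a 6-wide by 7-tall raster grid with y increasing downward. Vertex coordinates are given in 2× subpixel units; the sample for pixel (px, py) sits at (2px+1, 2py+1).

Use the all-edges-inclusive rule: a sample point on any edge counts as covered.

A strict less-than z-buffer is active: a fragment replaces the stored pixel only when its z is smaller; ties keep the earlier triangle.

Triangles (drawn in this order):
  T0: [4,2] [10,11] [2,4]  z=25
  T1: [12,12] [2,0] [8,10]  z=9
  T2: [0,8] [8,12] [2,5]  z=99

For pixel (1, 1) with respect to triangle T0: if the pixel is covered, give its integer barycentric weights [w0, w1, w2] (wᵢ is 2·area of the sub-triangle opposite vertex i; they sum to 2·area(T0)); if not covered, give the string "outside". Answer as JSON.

T0:
  2·area = 30
  edge (4, 2)→(10, 11): d=(6,9) inclusive
  edge (10, 11)→(2, 4): d=(-8,-7) inclusive
  edge (2, 4)→(4, 2): d=(2,-2) inclusive
    (2,0)@(5, 1): e=[-15,45,0] → .  [on edge]
    (1,1)@(3, 3): e=[15,15,0] → X  [on edge]
    (2,1)@(5, 3): e=[-3,29,4] → .
    (0,2)@(1, 5): e=[45,-15,0] → .  [on edge]
    (1,2)@(3, 5): e=[27,-1,4] → .
    (2,2)@(5, 5): e=[9,13,8] → X
    (3,2)@(7, 5): e=[-9,27,12] → .
    (2,3)@(5, 7): e=[21,-3,12] → .
    (3,3)@(7, 7): e=[3,11,16] → X
    (4,3)@(9, 7): e=[-15,25,20] → .
    (3,4)@(7, 9): e=[15,-5,20] → .
  covered (3 px):
    . . . . . .
    . X . . . .
    . . X . . .
    . . . X . .
    . . . . . .
    . . . . . .
    . . . . . .
T1:
  2·area = 28  (B↔C swapped to make it positive)
  edge (12, 12)→(8, 10): d=(-4,-2) inclusive
  edge (8, 10)→(2, 0): d=(-6,-10) inclusive
  edge (2, 0)→(12, 12): d=(10,12) inclusive
    (2,2)@(5, 5): e=[14,0,14] → X  [on edge]
    (3,2)@(7, 5): e=[18,20,-10] → .
    (2,3)@(5, 7): e=[6,-12,34] → .
    (3,3)@(7, 7): e=[10,8,10] → X
    (4,3)@(9, 7): e=[14,28,-14] → .
    (3,4)@(7, 9): e=[2,-4,30] → .
    (4,4)@(9, 9): e=[6,16,6] → X
    (5,4)@(11, 9): e=[10,36,-18] → .
    (4,5)@(9, 11): e=[-2,4,26] → .
    (5,5)@(11, 11): e=[2,24,2] → X
    (5,6)@(11, 13): e=[-6,12,22] → .
  covered (4 px):
    . . . . . .
    . . . . . .
    . . X . . .
    . . . X . .
    . . . . X .
    . . . . . X
    . . . . . .
T2:
  2·area = 32  (B↔C swapped to make it positive)
  edge (0, 8)→(2, 5): d=(2,-3) inclusive
  edge (2, 5)→(8, 12): d=(6,7) inclusive
  edge (8, 12)→(0, 8): d=(-8,-4) inclusive
    (0,3)@(1, 7): e=[1,19,12] → X
    (1,3)@(3, 7): e=[7,5,20] → X
    (2,3)@(5, 7): e=[13,-9,28] → .
    (0,4)@(1, 9): e=[5,31,-4] → .
    (1,4)@(3, 9): e=[11,17,4] → X
    (2,4)@(5, 9): e=[17,3,12] → X
    (3,4)@(7, 9): e=[23,-11,20] → .
    (1,5)@(3, 11): e=[15,29,-12] → .
    (2,5)@(5, 11): e=[21,15,-4] → .
    (3,5)@(7, 11): e=[27,1,4] → X
    (4,5)@(9, 11): e=[33,-13,12] → .
    (3,6)@(7, 13): e=[31,13,-12] → .
  covered (5 px):
    . . . . . .
    . . . . . .
    . . . . . .
    X X . . . .
    . X X . . .
    . . . X . .
    . . . . . .

Result: [15,0,15]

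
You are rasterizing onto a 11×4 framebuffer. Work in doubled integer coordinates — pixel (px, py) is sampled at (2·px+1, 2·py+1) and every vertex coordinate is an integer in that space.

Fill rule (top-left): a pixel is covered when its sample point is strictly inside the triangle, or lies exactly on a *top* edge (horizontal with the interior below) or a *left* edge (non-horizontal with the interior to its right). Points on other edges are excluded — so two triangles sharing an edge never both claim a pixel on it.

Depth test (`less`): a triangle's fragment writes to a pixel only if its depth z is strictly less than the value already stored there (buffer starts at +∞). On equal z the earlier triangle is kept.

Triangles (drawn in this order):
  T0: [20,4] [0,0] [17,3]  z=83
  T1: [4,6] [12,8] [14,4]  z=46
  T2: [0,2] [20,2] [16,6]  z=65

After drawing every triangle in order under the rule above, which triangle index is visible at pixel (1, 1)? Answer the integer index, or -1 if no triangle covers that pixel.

T0:
  2·area = 8
  edge (20, 4)→(0, 0): d=(-20,-4) top-left  bias=+0
  edge (0, 0)→(17, 3): d=(17,3) right/bottom  bias=-1
  edge (17, 3)→(20, 4): d=(3,1) right/bottom  bias=-1
    (2,0)@(5, 1): e=[0,2,6] → X  [on edge]
    (3,0)@(7, 1): e=[8,-4,4] → .
    (5,0)@(11, 1): e=[24,-16,0] → .  [on edge]
    (2,1)@(5, 3): e=[-40,36,12] → .
    (7,1)@(15, 3): e=[0,6,2] → X  [on edge]
    (8,1)@(17, 3): e=[8,0,0] → .  [on edge]
    (7,2)@(15, 5): e=[-40,40,8] → .
  covered (2 px):
    . . X . . . . . . . .
    . . . . . . . X . . .
    . . . . . . . . . . .
    . . . . . . . . . . .
T1:
  2·area = 36  (B↔C swapped to make it positive)
  edge (4, 6)→(14, 4): d=(10,-2) top-left  bias=+0
  edge (14, 4)→(12, 8): d=(-2,4) right/bottom  bias=-1
  edge (12, 8)→(4, 6): d=(-8,-2) top-left  bias=+0
    (9,1)@(19, 3): e=[0,-18,54] → .  [on edge]
    (4,2)@(9, 5): e=[0,18,18] → X  [on edge]
    (5,2)@(11, 5): e=[4,10,22] → X
    (6,2)@(13, 5): e=[8,2,26] → X
    (7,2)@(15, 5): e=[12,-6,30] → .
    (4,3)@(9, 7): e=[20,14,2] → X
    (6,3)@(13, 7): e=[28,-2,10] → .
  covered (5 px):
    . . . . . . . . . . .
    . . . . . . . . . . .
    . . . . X X X . . . .
    . . . . X X . . . . .
T2:
  2·area = 80
  edge (0, 2)→(20, 2): d=(20,0) top-left  bias=+0
  edge (20, 2)→(16, 6): d=(-4,4) right/bottom  bias=-1
  edge (16, 6)→(0, 2): d=(-16,-4) top-left  bias=+0
    (10,0)@(21, 1): e=[-20,0,100] → .  [on edge]
    (2,1)@(5, 3): e=[20,56,4] → X
    (3,1)@(7, 3): e=[20,48,12] → X
    (4,1)@(9, 3): e=[20,40,20] → X
    (5,1)@(11, 3): e=[20,32,28] → X
    (6,1)@(13, 3): e=[20,24,36] → X
    (7,1)@(15, 3): e=[20,16,44] → X
    (8,1)@(17, 3): e=[20,8,52] → X
    (9,1)@(19, 3): e=[20,0,60] → .  [on edge]
    (2,2)@(5, 5): e=[60,48,-28] → .
    (3,2)@(7, 5): e=[60,40,-20] → .
    (4,2)@(9, 5): e=[60,32,-12] → .
    (8,2)@(17, 5): e=[60,0,20] → .  [on edge]
    (7,3)@(15, 7): e=[100,0,-20] → .  [on edge]
  covered (9 px):
    . . . . . . . . . . .
    . . X X X X X X X . .
    . . . . . . X X . . .
    . . . . . . . . . . .

Z-buffer (winner per pixel, '.' = empty):
  . . 0 . . . . . . . .
  . . 2 2 2 2 2 2 2 . .
  . . . . 1 1 1 2 . . .
  . . . . 1 1 . . . . .

Final: -1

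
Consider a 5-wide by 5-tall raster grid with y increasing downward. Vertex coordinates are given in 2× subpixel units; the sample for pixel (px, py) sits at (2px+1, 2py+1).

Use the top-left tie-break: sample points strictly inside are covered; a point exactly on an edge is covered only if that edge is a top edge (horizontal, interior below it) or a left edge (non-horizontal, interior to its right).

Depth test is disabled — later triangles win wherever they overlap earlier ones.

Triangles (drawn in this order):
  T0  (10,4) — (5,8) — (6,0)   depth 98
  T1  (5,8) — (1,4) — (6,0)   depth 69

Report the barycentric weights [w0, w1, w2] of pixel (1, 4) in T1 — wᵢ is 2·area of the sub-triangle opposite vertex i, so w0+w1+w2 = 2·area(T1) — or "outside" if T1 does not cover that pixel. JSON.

T0:
  2·area = 36
  edge (10, 4)→(5, 8): d=(-5,4) right/bottom  bias=-1
  edge (5, 8)→(6, 0): d=(1,-8) top-left  bias=+0
  edge (6, 0)→(10, 4): d=(4,4) right/bottom  bias=-1
    (3,0)@(7, 1): e=[27,9,0] → .  [on edge]
    (3,1)@(7, 3): e=[17,11,8] → X
    (4,1)@(9, 3): e=[9,27,0] → .  [on edge]
    (3,2)@(7, 5): e=[7,13,16] → X
    (4,2)@(9, 5): e=[-1,29,8] → .
    (3,3)@(7, 7): e=[-3,15,24] → .
  covered (2 px):
    . . . . .
    . . . X .
    . . . X .
    . . . . .
    . . . . .
T1:
  2·area = 36
  edge (5, 8)→(1, 4): d=(-4,-4) top-left  bias=+0
  edge (1, 4)→(6, 0): d=(5,-4) top-left  bias=+0
  edge (6, 0)→(5, 8): d=(-1,8) right/bottom  bias=-1
    (2,0)@(5, 1): e=[28,1,7] → X
    (3,0)@(7, 1): e=[36,9,-9] → .
    (1,1)@(3, 3): e=[12,3,21] → X
    (3,1)@(7, 3): e=[28,19,-11] → .
    (1,2)@(3, 5): e=[4,13,19] → X
    (3,2)@(7, 5): e=[20,29,-13] → .
    (1,3)@(3, 7): e=[-4,23,17] → .
    (2,3)@(5, 7): e=[4,31,1] → X
    (3,3)@(7, 7): e=[12,39,-15] → .
    (2,4)@(5, 9): e=[-4,41,-1] → .
  covered (6 px):
    . . X . .
    . X X . .
    . X X . .
    . . X . .
    . . . . .

Final: "outside"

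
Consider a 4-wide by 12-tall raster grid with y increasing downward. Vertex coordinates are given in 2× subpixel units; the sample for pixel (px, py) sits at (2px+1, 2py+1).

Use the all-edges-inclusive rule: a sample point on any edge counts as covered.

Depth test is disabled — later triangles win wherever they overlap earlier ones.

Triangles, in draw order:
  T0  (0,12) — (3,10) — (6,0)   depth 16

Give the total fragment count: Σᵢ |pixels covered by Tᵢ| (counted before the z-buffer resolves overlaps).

T0:
  2·area = 24  (B↔C swapped to make it positive)
  edge (0, 12)→(6, 0): d=(6,-12) inclusive
  edge (6, 0)→(3, 10): d=(-3,10) inclusive
  edge (3, 10)→(0, 12): d=(-3,2) inclusive
    (2,1)@(5, 3): e=[6,1,17] → #
    (3,1)@(7, 3): e=[30,-19,13] → ·
    (2,2)@(5, 5): e=[18,-5,11] → ·
    (1,3)@(3, 7): e=[6,9,9] → #
    (2,3)@(5, 7): e=[30,-11,5] → ·
    (1,4)@(3, 9): e=[18,3,3] → #
    (2,4)@(5, 9): e=[42,-17,-1] → ·
    (0,5)@(1, 11): e=[6,17,1] → #
    (1,5)@(3, 11): e=[30,-3,-3] → ·
    (0,6)@(1, 13): e=[18,11,-5] → ·
  covered (4 px):
    · · · ·
    · · # ·
    · · · ·
    · # · ·
    · # · ·
    # · · ·
    · · · ·
    · · · ·
    · · · ·
    · · · ·
    · · · ·
    · · · ·

Final: 4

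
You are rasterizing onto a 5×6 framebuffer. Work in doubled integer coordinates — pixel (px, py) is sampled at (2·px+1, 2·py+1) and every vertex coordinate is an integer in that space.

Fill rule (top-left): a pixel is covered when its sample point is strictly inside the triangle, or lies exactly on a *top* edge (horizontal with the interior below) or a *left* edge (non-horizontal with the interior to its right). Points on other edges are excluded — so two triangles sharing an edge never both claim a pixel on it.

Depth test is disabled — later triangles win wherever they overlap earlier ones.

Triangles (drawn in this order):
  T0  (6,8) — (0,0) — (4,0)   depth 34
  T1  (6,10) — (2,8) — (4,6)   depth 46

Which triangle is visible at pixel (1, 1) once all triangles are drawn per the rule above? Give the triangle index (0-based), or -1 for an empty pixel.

T0:
  2·area = 32
  edge (6, 8)→(0, 0): d=(-6,-8) top-left  bias=+0
  edge (0, 0)→(4, 0): d=(4,0) top-left  bias=+0
  edge (4, 0)→(6, 8): d=(2,8) right/bottom  bias=-1
    (0,0)@(1, 1): e=[2,4,26] → X
    (1,0)@(3, 1): e=[18,4,10] → X
    (2,0)@(5, 1): e=[34,4,-6] → .
    (0,1)@(1, 3): e=[-10,12,30] → .
    (1,1)@(3, 3): e=[6,12,14] → X
    (2,1)@(5, 3): e=[22,12,-2] → .
    (1,2)@(3, 5): e=[-6,20,18] → .
    (2,2)@(5, 5): e=[10,20,2] → X
    (3,2)@(7, 5): e=[26,20,-14] → .
    (2,3)@(5, 7): e=[-2,28,6] → .
  covered (4 px):
    X X . . .
    . X . . .
    . . X . .
    . . . . .
    . . . . .
    . . . . .
T1:
  2·area = 12
  edge (6, 10)→(2, 8): d=(-4,-2) top-left  bias=+0
  edge (2, 8)→(4, 6): d=(2,-2) top-left  bias=+0
  edge (4, 6)→(6, 10): d=(2,4) right/bottom  bias=-1
    (4,0)@(9, 1): e=[42,0,-30] → .  [on edge]
    (3,1)@(7, 3): e=[30,0,-18] → .  [on edge]
    (2,2)@(5, 5): e=[18,0,-6] → .  [on edge]
    (1,3)@(3, 7): e=[6,0,6] → X  [on edge]
    (2,3)@(5, 7): e=[10,4,-2] → .
    (0,4)@(1, 9): e=[-6,0,18] → .  [on edge]
    (1,4)@(3, 9): e=[-2,4,10] → .
    (2,4)@(5, 9): e=[2,8,2] → X
    (3,4)@(7, 9): e=[6,12,-6] → .
    (2,5)@(5, 11): e=[-6,12,6] → .
  covered (2 px):
    . . . . .
    . . . . .
    . . . . .
    . X . . .
    . . X . .
    . . . . .

Z-buffer (winner per pixel, '.' = empty):
  0 0 . . .
  . 0 . . .
  . . 0 . .
  . 1 . . .
  . . 1 . .
  . . . . .

Result: 0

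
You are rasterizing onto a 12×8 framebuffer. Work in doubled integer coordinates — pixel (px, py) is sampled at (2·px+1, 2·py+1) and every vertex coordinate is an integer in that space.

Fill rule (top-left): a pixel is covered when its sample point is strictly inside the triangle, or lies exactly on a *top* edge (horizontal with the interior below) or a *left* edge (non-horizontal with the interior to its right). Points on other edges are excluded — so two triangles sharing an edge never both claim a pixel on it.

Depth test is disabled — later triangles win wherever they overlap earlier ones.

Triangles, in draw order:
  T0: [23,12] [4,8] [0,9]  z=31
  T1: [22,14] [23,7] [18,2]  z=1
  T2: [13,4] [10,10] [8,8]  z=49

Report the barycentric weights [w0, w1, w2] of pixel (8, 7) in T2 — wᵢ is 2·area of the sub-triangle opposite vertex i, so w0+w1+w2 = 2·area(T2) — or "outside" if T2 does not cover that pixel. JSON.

T0:
  2·area = 35  (B↔C swapped to make it positive)
  edge (23, 12)→(0, 9): d=(-23,-3) top-left  bias=+0
  edge (0, 9)→(4, 8): d=(4,-1) top-left  bias=+0
  edge (4, 8)→(23, 12): d=(19,4) right/bottom  bias=-1
    (0,4)@(1, 9): e=[3,1,31] → X
    (1,4)@(3, 9): e=[9,3,23] → X
    (2,4)@(5, 9): e=[15,5,15] → X
    (3,4)@(7, 9): e=[21,7,7] → X
    (4,4)@(9, 9): e=[27,9,-1] → .
    (0,5)@(1, 11): e=[-43,9,69] → .
    (1,5)@(3, 11): e=[-37,11,61] → .
    (2,5)@(5, 11): e=[-31,13,53] → .
    (3,5)@(7, 11): e=[-25,15,45] → .
    (8,5)@(17, 11): e=[5,25,5] → X
    (9,5)@(19, 11): e=[11,27,-3] → .
    (8,6)@(17, 13): e=[-41,33,43] → .
  covered (5 px):
    . . . . . . . . . . . .
    . . . . . . . . . . . .
    . . . . . . . . . . . .
    . . . . . . . . . . . .
    X X X X . . . . . . . .
    . . . . . . . . X . . .
    . . . . . . . . . . . .
    . . . . . . . . . . . .
T1:
  2·area = 40  (B↔C swapped to make it positive)
  edge (22, 14)→(18, 2): d=(-4,-12) top-left  bias=+0
  edge (18, 2)→(23, 7): d=(5,5) right/bottom  bias=-1
  edge (23, 7)→(22, 14): d=(-1,7) right/bottom  bias=-1
    (8,0)@(17, 1): e=[-8,0,48] → .  [on edge]
    (9,1)@(19, 3): e=[8,0,32] → .  [on edge]
    (9,2)@(19, 5): e=[0,10,30] → X  [on edge]
    (10,2)@(21, 5): e=[24,0,16] → .  [on edge]
    (9,3)@(19, 7): e=[-8,20,28] → .
    (10,3)@(21, 7): e=[16,10,14] → X
    (11,3)@(23, 7): e=[40,0,0] → .  [on edge]
    (10,4)@(21, 9): e=[8,20,12] → X
    (11,4)@(23, 9): e=[32,10,-2] → .
    (10,5)@(21, 11): e=[0,30,10] → X  [on edge]
    (11,5)@(23, 11): e=[24,20,-4] → .
    (10,6)@(21, 13): e=[-8,40,8] → .
  covered (4 px):
    . . . . . . . . . . . .
    . . . . . . . . . . . .
    . . . . . . . . . X . .
    . . . . . . . . . . X .
    . . . . . . . . . . X .
    . . . . . . . . . . X .
    . . . . . . . . . . . .
    . . . . . . . . . . . .
T2:
  2·area = 18
  edge (13, 4)→(10, 10): d=(-3,6) right/bottom  bias=-1
  edge (10, 10)→(8, 8): d=(-2,-2) top-left  bias=+0
  edge (8, 8)→(13, 4): d=(5,-4) top-left  bias=+0
    (0,0)@(1, 1): e=[81,0,-63] → .  [on edge]
    (1,1)@(3, 3): e=[63,0,-45] → .  [on edge]
    (2,2)@(5, 5): e=[45,0,-27] → .  [on edge]
    (3,3)@(7, 7): e=[27,0,-9] → .  [on edge]
    (5,3)@(11, 7): e=[3,8,7] → X
    (6,3)@(13, 7): e=[-9,12,15] → .
    (4,4)@(9, 9): e=[9,0,9] → X  [on edge]
    (5,4)@(11, 9): e=[-3,4,17] → .
    (4,5)@(9, 11): e=[3,-4,19] → .
    (5,5)@(11, 11): e=[-9,0,27] → .  [on edge]
    (6,6)@(13, 13): e=[-27,0,45] → .  [on edge]
    (7,7)@(15, 15): e=[-45,0,63] → .  [on edge]
  covered (2 px):
    . . . . . . . . . . . .
    . . . . . . . . . . . .
    . . . . . . . . . . . .
    . . . . . X . . . . . .
    . . . . X . . . . . . .
    . . . . . . . . . . . .
    . . . . . . . . . . . .
    . . . . . . . . . . . .

Final: "outside"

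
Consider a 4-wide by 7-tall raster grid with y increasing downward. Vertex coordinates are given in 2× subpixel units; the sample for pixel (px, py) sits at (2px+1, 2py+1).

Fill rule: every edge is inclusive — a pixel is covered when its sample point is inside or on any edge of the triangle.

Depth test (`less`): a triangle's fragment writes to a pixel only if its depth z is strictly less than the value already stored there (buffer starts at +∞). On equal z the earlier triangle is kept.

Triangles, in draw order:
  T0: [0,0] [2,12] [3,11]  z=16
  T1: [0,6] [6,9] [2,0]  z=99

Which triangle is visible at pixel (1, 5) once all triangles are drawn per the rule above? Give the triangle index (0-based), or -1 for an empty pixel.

T0:
  2·area = 14  (B↔C swapped to make it positive)
  edge (0, 0)→(3, 11): d=(3,11) inclusive
  edge (3, 11)→(2, 12): d=(-1,1) inclusive
  edge (2, 12)→(0, 0): d=(-2,-12) inclusive
    (0,2)@(1, 5): e=[4,8,2] → █
    (1,2)@(3, 5): e=[-18,6,26] → ·
    (0,3)@(1, 7): e=[10,6,-2] → ·
    (3,3)@(7, 7): e=[-56,0,70] → ·  [on edge]
    (2,4)@(5, 9): e=[-28,0,42] → ·  [on edge]
    (1,5)@(3, 11): e=[0,0,14] → █  [on edge]
    (2,5)@(5, 11): e=[-22,-2,38] → ·
    (0,6)@(1, 13): e=[28,0,-14] → ·  [on edge]
    (1,6)@(3, 13): e=[6,-2,10] → ·
  covered (2 px):
    · · · ·
    · · · ·
    █ · · ·
    · · · ·
    · · · ·
    · █ · ·
    · · · ·
T1:
  2·area = 42  (B↔C swapped to make it positive)
  edge (0, 6)→(2, 0): d=(2,-6) inclusive
  edge (2, 0)→(6, 9): d=(4,9) inclusive
  edge (6, 9)→(0, 6): d=(-6,-3) inclusive
    (0,1)@(1, 3): e=[0,21,21] → █  [on edge]
    (1,1)@(3, 3): e=[12,3,27] → █
    (2,1)@(5, 3): e=[24,-15,33] → ·
    (0,2)@(1, 5): e=[4,29,9] → █
    (2,2)@(5, 5): e=[28,-7,21] → ·
    (0,3)@(1, 7): e=[8,37,-3] → ·
    (1,3)@(3, 7): e=[20,19,3] → █
    (2,3)@(5, 7): e=[32,1,9] → █
    (3,3)@(7, 7): e=[44,-17,15] → ·
    (1,4)@(3, 9): e=[24,27,-9] → ·
    (2,4)@(5, 9): e=[36,9,-3] → ·
  covered (6 px):
    · · · ·
    █ █ · ·
    █ █ · ·
    · █ █ ·
    · · · ·
    · · · ·
    · · · ·

Z-buffer (winner per pixel, '.' = empty):
  . . . .
  1 1 . .
  0 1 . .
  . 1 1 .
  . . . .
  . 0 . .
  . . . .

Answer: 0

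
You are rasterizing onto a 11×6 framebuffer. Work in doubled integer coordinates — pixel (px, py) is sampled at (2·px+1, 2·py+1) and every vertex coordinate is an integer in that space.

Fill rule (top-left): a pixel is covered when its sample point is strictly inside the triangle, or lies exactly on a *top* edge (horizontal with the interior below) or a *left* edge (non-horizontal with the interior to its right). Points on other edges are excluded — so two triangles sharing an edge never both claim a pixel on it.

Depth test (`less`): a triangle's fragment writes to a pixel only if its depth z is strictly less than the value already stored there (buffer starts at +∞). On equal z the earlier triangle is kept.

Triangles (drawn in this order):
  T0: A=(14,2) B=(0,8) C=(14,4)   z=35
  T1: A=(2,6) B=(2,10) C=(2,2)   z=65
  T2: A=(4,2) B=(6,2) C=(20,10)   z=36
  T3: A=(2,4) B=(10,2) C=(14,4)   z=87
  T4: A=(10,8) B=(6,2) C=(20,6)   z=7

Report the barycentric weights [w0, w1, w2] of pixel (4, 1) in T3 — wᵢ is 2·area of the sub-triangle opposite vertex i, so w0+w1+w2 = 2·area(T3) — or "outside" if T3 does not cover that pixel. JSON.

T0:
  2·area = 28  (B↔C swapped to make it positive)
  edge (14, 2)→(14, 4): d=(0,2) right/bottom  bias=-1
  edge (14, 4)→(0, 8): d=(-14,4) right/bottom  bias=-1
  edge (0, 8)→(14, 2): d=(14,-6) top-left  bias=+0
    (6,1)@(13, 3): e=[2,18,8] → X
    (7,1)@(15, 3): e=[-2,10,20] → .
    (3,2)@(7, 5): e=[14,14,0] → X  [on edge]
    (4,2)@(9, 5): e=[10,6,12] → X
    (5,2)@(11, 5): e=[6,-2,24] → .
    (6,2)@(13, 5): e=[2,-10,36] → .
    (1,3)@(3, 7): e=[22,2,4] → X
    (2,3)@(5, 7): e=[18,-6,16] → .
    (3,3)@(7, 7): e=[14,-14,28] → .
    (4,3)@(9, 7): e=[10,-22,40] → .
    (1,4)@(3, 9): e=[22,-26,32] → .
  covered (4 px):
    . . . . . . . . . . .
    . . . . . . X . . . .
    . . . X X . . . . . .
    . X . . . . . . . . .
    . . . . . . . . . . .
    . . . . . . . . . . .
T1:
  degenerate (2·area = 0) — covers nothing
T2:
  2·area = 16
  edge (4, 2)→(6, 2): d=(2,0) top-left  bias=+0
  edge (6, 2)→(20, 10): d=(14,8) right/bottom  bias=-1
  edge (20, 10)→(4, 2): d=(-16,-8) top-left  bias=+0
    (3,1)@(7, 3): e=[2,6,8] → X
    (4,1)@(9, 3): e=[2,-10,24] → .
    (3,2)@(7, 5): e=[6,34,-24] → .
    (5,2)@(11, 5): e=[6,2,8] → X
    (6,2)@(13, 5): e=[6,-14,24] → .
    (5,3)@(11, 7): e=[10,30,-24] → .
  covered (2 px):
    . . . . . . . . . . .
    . . . X . . . . . . .
    . . . . . X . . . . .
    . . . . . . . . . . .
    . . . . . . . . . . .
    . . . . . . . . . . .
T3:
  2·area = 24
  edge (2, 4)→(10, 2): d=(8,-2) top-left  bias=+0
  edge (10, 2)→(14, 4): d=(4,2) right/bottom  bias=-1
  edge (14, 4)→(2, 4): d=(-12,0) right/bottom  bias=-1
    (3,1)@(7, 3): e=[2,10,12] → X
    (4,1)@(9, 3): e=[6,6,12] → X
    (5,1)@(11, 3): e=[10,2,12] → X
    (6,1)@(13, 3): e=[14,-2,12] → .
    (3,2)@(7, 5): e=[18,18,-12] → .
    (4,2)@(9, 5): e=[22,14,-12] → .
    (5,2)@(11, 5): e=[26,10,-12] → .
  covered (3 px):
    . . . . . . . . . . .
    . . . X X X . . . . .
    . . . . . . . . . . .
    . . . . . . . . . . .
    . . . . . . . . . . .
    . . . . . . . . . . .
T4:
  2·area = 68
  edge (10, 8)→(6, 2): d=(-4,-6) top-left  bias=+0
  edge (6, 2)→(20, 6): d=(14,4) right/bottom  bias=-1
  edge (20, 6)→(10, 8): d=(-10,2) right/bottom  bias=-1
    (3,1)@(7, 3): e=[2,10,56] → X
    (4,1)@(9, 3): e=[14,2,52] → X
    (5,1)@(11, 3): e=[26,-6,48] → .
    (3,2)@(7, 5): e=[-6,38,36] → .
    (4,2)@(9, 5): e=[6,30,32] → X
    (5,2)@(11, 5): e=[18,22,28] → X
    (6,2)@(13, 5): e=[30,14,24] → X
    (7,2)@(15, 5): e=[42,6,20] → X
    (8,2)@(17, 5): e=[54,-2,16] → .
    (4,3)@(9, 7): e=[-2,58,12] → .
    (5,3)@(11, 7): e=[10,50,8] → X
    (7,3)@(15, 7): e=[34,34,0] → .  [on edge]
    (2,4)@(5, 9): e=[-34,102,0] → .  [on edge]
  covered (8 px):
    . . . . . . . . . . .
    . . . X X . . . . . .
    . . . . X X X X . . .
    . . . . . X X . . . .
    . . . . . . . . . . .
    . . . . . . . . . . .

Final: [6,12,6]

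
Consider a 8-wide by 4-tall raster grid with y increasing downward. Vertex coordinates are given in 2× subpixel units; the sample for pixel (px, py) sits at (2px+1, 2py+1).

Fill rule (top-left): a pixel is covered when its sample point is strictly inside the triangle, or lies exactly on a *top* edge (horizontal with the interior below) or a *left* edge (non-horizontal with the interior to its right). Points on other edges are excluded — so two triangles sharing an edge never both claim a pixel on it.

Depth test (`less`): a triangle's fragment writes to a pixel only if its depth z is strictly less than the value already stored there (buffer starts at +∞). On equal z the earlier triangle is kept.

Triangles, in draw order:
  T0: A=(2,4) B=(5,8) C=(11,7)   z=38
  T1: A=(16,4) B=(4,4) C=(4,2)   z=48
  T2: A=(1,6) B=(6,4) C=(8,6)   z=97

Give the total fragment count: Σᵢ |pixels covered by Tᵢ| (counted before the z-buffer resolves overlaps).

T0:
  2·area = 27  (B↔C swapped to make it positive)
  edge (2, 4)→(11, 7): d=(9,3) right/bottom  bias=-1
  edge (11, 7)→(5, 8): d=(-6,1) right/bottom  bias=-1
  edge (5, 8)→(2, 4): d=(-3,-4) top-left  bias=+0
    (1,2)@(3, 5): e=[6,20,1] → X
    (2,2)@(5, 5): e=[0,18,9] → .  [on edge]
    (1,3)@(3, 7): e=[24,8,-5] → .
    (2,3)@(5, 7): e=[18,6,3] → X
    (3,3)@(7, 7): e=[12,4,11] → X
    (4,3)@(9, 7): e=[6,2,19] → X
    (5,3)@(11, 7): e=[0,0,27] → .  [on edge]
  covered (4 px):
    . . . . . . . .
    . . . . . . . .
    . X . . . . . .
    . . X X X . . .
T1:
  2·area = 24
  edge (16, 4)→(4, 4): d=(-12,0) right/bottom  bias=-1
  edge (4, 4)→(4, 2): d=(0,-2) top-left  bias=+0
  edge (4, 2)→(16, 4): d=(12,2) right/bottom  bias=-1
    (2,1)@(5, 3): e=[12,2,10] → X
    (3,1)@(7, 3): e=[12,6,6] → X
    (4,1)@(9, 3): e=[12,10,2] → X
    (5,1)@(11, 3): e=[12,14,-2] → .
    (2,2)@(5, 5): e=[-12,2,34] → .
    (3,2)@(7, 5): e=[-12,6,30] → .
    (4,2)@(9, 5): e=[-12,10,26] → .
  covered (3 px):
    . . . . . . . .
    . . X X X . . .
    . . . . . . . .
    . . . . . . . .
T2:
  2·area = 14
  edge (1, 6)→(6, 4): d=(5,-2) top-left  bias=+0
  edge (6, 4)→(8, 6): d=(2,2) right/bottom  bias=-1
  edge (8, 6)→(1, 6): d=(-7,0) right/bottom  bias=-1
    (1,0)@(3, 1): e=[-21,0,35] → .  [on edge]
    (2,1)@(5, 3): e=[-7,0,21] → .  [on edge]
    (2,2)@(5, 5): e=[3,4,7] → X
    (3,2)@(7, 5): e=[7,0,7] → .  [on edge]
    (2,3)@(5, 7): e=[13,8,-7] → .
    (4,3)@(9, 7): e=[21,0,-7] → .  [on edge]
  covered (1 px):
    . . . . . . . .
    . . . . . . . .
    . . X . . . . .
    . . . . . . . .

Final: 8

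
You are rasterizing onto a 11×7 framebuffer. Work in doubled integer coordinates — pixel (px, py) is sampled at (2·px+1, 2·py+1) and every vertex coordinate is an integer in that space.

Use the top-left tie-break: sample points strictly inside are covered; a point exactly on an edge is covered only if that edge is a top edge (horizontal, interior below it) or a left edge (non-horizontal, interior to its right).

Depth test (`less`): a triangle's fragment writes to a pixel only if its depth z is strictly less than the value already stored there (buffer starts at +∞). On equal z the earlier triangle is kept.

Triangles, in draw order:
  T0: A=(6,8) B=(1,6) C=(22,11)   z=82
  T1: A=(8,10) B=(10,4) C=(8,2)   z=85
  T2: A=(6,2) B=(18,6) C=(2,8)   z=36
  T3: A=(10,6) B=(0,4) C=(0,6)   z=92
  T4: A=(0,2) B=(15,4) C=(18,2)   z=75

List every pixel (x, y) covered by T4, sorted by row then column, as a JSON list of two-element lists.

T0:
  2·area = 17
  edge (6, 8)→(1, 6): d=(-5,-2) top-left  bias=+0
  edge (1, 6)→(22, 11): d=(21,5) right/bottom  bias=-1
  edge (22, 11)→(6, 8): d=(-16,-3) top-left  bias=+0
    (2,3)@(5, 7): e=[3,1,13] → #
    (3,3)@(7, 7): e=[7,-9,19] → ·
    (2,4)@(5, 9): e=[-7,43,-19] → ·
    (6,4)@(13, 9): e=[9,3,5] → #
    (7,4)@(15, 9): e=[13,-7,11] → ·
    (6,5)@(13, 11): e=[-1,45,-27] → ·
  covered (2 px):
    · · · · · · · · · · ·
    · · · · · · · · · · ·
    · · · · · · · · · · ·
    · · # · · · · · · · ·
    · · · · · · # · · · ·
    · · · · · · · · · · ·
    · · · · · · · · · · ·
T1:
  2·area = 16  (B↔C swapped to make it positive)
  edge (8, 10)→(8, 2): d=(0,-8) top-left  bias=+0
  edge (8, 2)→(10, 4): d=(2,2) right/bottom  bias=-1
  edge (10, 4)→(8, 10): d=(-2,6) right/bottom  bias=-1
    (3,0)@(7, 1): e=[-8,0,24] → ·  [on edge]
    (5,0)@(11, 1): e=[24,-8,0] → ·  [on edge]
    (4,1)@(9, 3): e=[8,0,8] → ·  [on edge]
    (4,2)@(9, 5): e=[8,4,4] → #
    (5,2)@(11, 5): e=[24,0,-8] → ·  [on edge]
    (4,3)@(9, 7): e=[8,8,0] → ·  [on edge]
    (6,3)@(13, 7): e=[40,0,-24] → ·  [on edge]
    (7,4)@(15, 9): e=[56,0,-40] → ·  [on edge]
    (8,5)@(17, 11): e=[72,0,-56] → ·  [on edge]
    (3,6)@(7, 13): e=[-8,24,0] → ·  [on edge]
    (9,6)@(19, 13): e=[88,0,-72] → ·  [on edge]
  covered (1 px):
    · · · · · · · · · · ·
    · · · · · · · · · · ·
    · · · · # · · · · · ·
    · · · · · · · · · · ·
    · · · · · · · · · · ·
    · · · · · · · · · · ·
    · · · · · · · · · · ·
T2:
  2·area = 88
  edge (6, 2)→(18, 6): d=(12,4) right/bottom  bias=-1
  edge (18, 6)→(2, 8): d=(-16,2) right/bottom  bias=-1
  edge (2, 8)→(6, 2): d=(4,-6) top-left  bias=+0
    (1,0)@(3, 1): e=[0,110,-22] → ·  [on edge]
    (3,1)@(7, 3): e=[8,70,10] → #
    (4,1)@(9, 3): e=[0,66,22] → ·  [on edge]
    (2,2)@(5, 5): e=[40,42,6] → #
    (4,2)@(9, 5): e=[24,34,30] → #
    (5,2)@(11, 5): e=[16,30,42] → #
    (6,2)@(13, 5): e=[8,26,54] → #
    (7,2)@(15, 5): e=[0,22,66] → ·  [on edge]
    (1,3)@(3, 7): e=[72,14,2] → #
    (5,3)@(11, 7): e=[40,-2,50] → ·
    (6,3)@(13, 7): e=[32,-6,62] → ·
    (10,3)@(21, 7): e=[0,-22,110] → ·  [on edge]
  covered (10 px):
    · · · · · · · · · · ·
    · · · # · · · · · · ·
    · · # # # # # · · · ·
    · # # # # · · · · · ·
    · · · · · · · · · · ·
    · · · · · · · · · · ·
    · · · · · · · · · · ·
T3:
  2·area = 20  (B↔C swapped to make it positive)
  edge (10, 6)→(0, 6): d=(-10,0) right/bottom  bias=-1
  edge (0, 6)→(0, 4): d=(0,-2) top-left  bias=+0
  edge (0, 4)→(10, 6): d=(10,2) right/bottom  bias=-1
    (0,2)@(1, 5): e=[10,2,8] → #
    (1,2)@(3, 5): e=[10,6,4] → #
    (2,2)@(5, 5): e=[10,10,0] → ·  [on edge]
    (0,3)@(1, 7): e=[-10,2,28] → ·
    (1,3)@(3, 7): e=[-10,6,24] → ·
    (7,3)@(15, 7): e=[-10,30,0] → ·  [on edge]
  covered (2 px):
    · · · · · · · · · · ·
    · · · · · · · · · · ·
    # # · · · · · · · · ·
    · · · · · · · · · · ·
    · · · · · · · · · · ·
    · · · · · · · · · · ·
    · · · · · · · · · · ·
T4:
  2·area = 36  (B↔C swapped to make it positive)
  edge (0, 2)→(18, 2): d=(18,0) top-left  bias=+0
  edge (18, 2)→(15, 4): d=(-3,2) right/bottom  bias=-1
  edge (15, 4)→(0, 2): d=(-15,-2) top-left  bias=+0
    (4,1)@(9, 3): e=[18,15,3] → #
    (5,1)@(11, 3): e=[18,11,7] → #
    (6,1)@(13, 3): e=[18,7,11] → #
    (7,1)@(15, 3): e=[18,3,15] → #
    (8,1)@(17, 3): e=[18,-1,19] → ·
    (4,2)@(9, 5): e=[54,9,-27] → ·
    (5,2)@(11, 5): e=[54,5,-23] → ·
    (6,2)@(13, 5): e=[54,1,-19] → ·
    (7,2)@(15, 5): e=[54,-3,-15] → ·
  covered (4 px):
    · · · · · · · · · · ·
    · · · · # # # # · · ·
    · · · · · · · · · · ·
    · · · · · · · · · · ·
    · · · · · · · · · · ·
    · · · · · · · · · · ·
    · · · · · · · · · · ·

Answer: [[4,1],[5,1],[6,1],[7,1]]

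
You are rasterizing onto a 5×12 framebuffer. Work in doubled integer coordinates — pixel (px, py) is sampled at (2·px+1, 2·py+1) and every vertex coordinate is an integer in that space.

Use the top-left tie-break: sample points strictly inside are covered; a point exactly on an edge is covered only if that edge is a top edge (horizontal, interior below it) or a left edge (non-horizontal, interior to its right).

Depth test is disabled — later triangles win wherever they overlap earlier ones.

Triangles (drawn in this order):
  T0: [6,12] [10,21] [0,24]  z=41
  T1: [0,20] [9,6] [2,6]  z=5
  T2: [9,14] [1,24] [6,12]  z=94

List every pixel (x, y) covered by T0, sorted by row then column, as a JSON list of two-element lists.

T0:
  2·area = 102
  edge (6, 12)→(10, 21): d=(4,9) right/bottom  bias=-1
  edge (10, 21)→(0, 24): d=(-10,3) right/bottom  bias=-1
  edge (0, 24)→(6, 12): d=(6,-12) top-left  bias=+0
    (2,7)@(5, 15): e=[21,75,6] → #
    (3,7)@(7, 15): e=[3,69,30] → #
    (4,7)@(9, 15): e=[-15,63,54] → ·
    (2,8)@(5, 17): e=[29,55,18] → #
    (4,8)@(9, 17): e=[-7,43,66] → ·
    (1,9)@(3, 19): e=[55,41,6] → #
    (4,9)@(9, 19): e=[1,23,78] → #
    (1,10)@(3, 21): e=[63,21,18] → #
    (0,11)@(1, 23): e=[89,7,6] → #
    (2,11)@(5, 23): e=[53,-5,54] → ·
    (3,11)@(7, 23): e=[35,-11,78] → ·
    (4,11)@(9, 23): e=[17,-17,102] → ·
  covered (14 px):
    · · · · ·
    · · · · ·
    · · · · ·
    · · · · ·
    · · · · ·
    · · · · ·
    · · · · ·
    · · # # ·
    · · # # ·
    · # # # #
    · # # # #
    # # · · ·
T1:
  2·area = 98  (B↔C swapped to make it positive)
  edge (0, 20)→(2, 6): d=(2,-14) top-left  bias=+0
  edge (2, 6)→(9, 6): d=(7,0) top-left  bias=+0
  edge (9, 6)→(0, 20): d=(-9,14) right/bottom  bias=-1
    (1,3)@(3, 7): e=[16,7,75] → #
    (2,3)@(5, 7): e=[44,7,47] → #
    (3,3)@(7, 7): e=[72,7,19] → #
    (4,3)@(9, 7): e=[100,7,-9] → ·
    (1,4)@(3, 9): e=[20,21,57] → #
    (4,4)@(9, 9): e=[104,21,-27] → ·
    (1,5)@(3, 11): e=[24,35,39] → #
    (3,5)@(7, 11): e=[80,35,-17] → ·
    (0,6)@(1, 13): e=[0,49,49] → #  [on edge]
    (2,6)@(5, 13): e=[56,49,-7] → ·
    (0,7)@(1, 15): e=[4,63,31] → #
    (2,7)@(5, 15): e=[60,63,-25] → ·
  covered (13 px):
    · · · · ·
    · · · · ·
    · · · · ·
    · # # # ·
    · # # # ·
    · # # · ·
    # # · · ·
    # # · · ·
    # · · · ·
    · · · · ·
    · · · · ·
    · · · · ·
T2:
  2·area = 46
  edge (9, 14)→(1, 24): d=(-8,10) right/bottom  bias=-1
  edge (1, 24)→(6, 12): d=(5,-12) top-left  bias=+0
  edge (6, 12)→(9, 14): d=(3,2) right/bottom  bias=-1
    (3,6)@(7, 13): e=[28,17,1] → #
    (4,6)@(9, 13): e=[8,41,-3] → ·
    (2,7)@(5, 15): e=[32,3,11] → #
    (4,7)@(9, 15): e=[-8,51,3] → ·
    (2,8)@(5, 17): e=[16,13,17] → #
    (3,8)@(7, 17): e=[-4,37,13] → ·
    (2,9)@(5, 19): e=[0,23,23] → ·  [on edge]
    (1,10)@(3, 21): e=[4,9,33] → #
    (2,10)@(5, 21): e=[-16,33,29] → ·
    (1,11)@(3, 23): e=[-12,19,39] → ·
  covered (5 px):
    · · · · ·
    · · · · ·
    · · · · ·
    · · · · ·
    · · · · ·
    · · · · ·
    · · · # ·
    · · # # ·
    · · # · ·
    · · · · ·
    · # · · ·
    · · · · ·

Result: [[2,7],[3,7],[2,8],[3,8],[1,9],[2,9],[3,9],[4,9],[1,10],[2,10],[3,10],[4,10],[0,11],[1,11]]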